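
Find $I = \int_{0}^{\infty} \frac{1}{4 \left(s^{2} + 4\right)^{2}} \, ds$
$\frac{\pi}{128}$

Begin with the known result
$$J(a) = \int_{0}^{\infty} \frac{1}{4 \left(a^{2} + s^{2}\right)} \, ds = \frac{\pi}{8 a}.$$

Differentiating under the integral sign with respect to $a$,
$$\frac{dJ}{da} = \int_{0}^{\infty} - \frac{a}{2 \left(a^{2} + s^{2}\right)^{2}} \, ds = - \frac{\pi}{8 a^{2}},$$
so $\int_{0}^{\infty} \frac{1}{4 \left(a^{2} + s^{2}\right)^{2}} \, ds = \frac{\pi}{16 a^{3}}$.

Setting $a = 2$:
$$I = \frac{\pi}{128}.$$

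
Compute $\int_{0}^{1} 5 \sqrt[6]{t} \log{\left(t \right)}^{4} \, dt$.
$\frac{933120}{16807}$

Consider the simpler parametrised integral
$$J(a) = \int_{0}^{1} 5 t^{a} \, dt = \frac{5}{a + 1}.$$

Differentiating under the integral sign brings down a factor of $\ln t$:
$$\frac{dJ}{da} = \int_{0}^{1} 5 t^{a} \log{\left(t \right)} \, dt = - \frac{5}{\left(a + 1\right)^{2}}.$$

Repeating $4$ times in total — each differentiation brings down another $\ln t$ — gives
$$\frac{d^{4}J}{da^{4}} = \int_{0}^{1} 5 t^{a} \log{\left(t \right)}^{4} \, dt = \frac{120}{\left(a + 1\right)^{5}},$$
and the integrand here is exactly the target integrand, so $I = \frac{120}{\left(a + 1\right)^{5}}$.

Setting $a = \frac{1}{6}$:
$$I = \frac{933120}{16807}.$$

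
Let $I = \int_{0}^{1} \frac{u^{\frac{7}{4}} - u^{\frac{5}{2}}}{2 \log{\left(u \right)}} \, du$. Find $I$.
$\log{\left(\frac{\sqrt{154}}{14} \right)}$

Replace the exponent $\frac{5}{2}$ by a parameter $a$: let $I(a) = \int_{0}^{1} \frac{u^{\frac{7}{4}} - u^{a}}{2 \log{\left(u \right)}} \, du$.

Since $\dfrac{\partial}{\partial a}\,u^{a} = u^{a} \ln u$, the $\ln u$ in the denominator cancels and
$$\frac{dI}{da} = \int_{0}^{1} - \frac{1}{2} u^{a} \, du = - \frac{1}{2} \left[\frac{u^{a+1}}{a+1}\right]_0^1 = - \frac{1}{2 a + 2}.$$

Integrating with respect to $a$ gives $I(a) = - \frac{\log{\left(a + 1 \right)}}{2} - \log{\left(2 \right)} + \frac{\log{\left(11 \right)}}{2} + C$.

At $a = \frac{7}{4}$ the integrand is identically $0$, so $I(\frac{7}{4}) = 0$. The closed form gives $0$, hence $C = 0$.

Setting $a = \frac{5}{2}$:
$$I = \log{\left(\frac{\sqrt{154}}{14} \right)}.$$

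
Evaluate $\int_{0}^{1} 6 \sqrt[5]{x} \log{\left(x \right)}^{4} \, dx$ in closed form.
$\frac{3125}{54}$

Begin with the known integral
$$J(a) = \int_{0}^{1} 6 x^{a} \, dx = \frac{6}{a + 1}.$$

Differentiating under the integral sign brings down a factor of $\ln x$:
$$\frac{dJ}{da} = \int_{0}^{1} 6 x^{a} \log{\left(x \right)} \, dx = - \frac{6}{\left(a + 1\right)^{2}}.$$

Repeating $4$ times in total — each differentiation brings down another $\ln x$ — gives
$$\frac{d^{4}J}{da^{4}} = \int_{0}^{1} 6 x^{a} \log{\left(x \right)}^{4} \, dx = \frac{144}{\left(a + 1\right)^{5}},$$
and the integrand here is exactly the target integrand, so $I = \frac{144}{\left(a + 1\right)^{5}}$.

Setting $a = \frac{1}{5}$:
$$I = \frac{3125}{54}.$$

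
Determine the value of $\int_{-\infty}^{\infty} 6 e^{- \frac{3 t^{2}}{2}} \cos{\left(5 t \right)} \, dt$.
$\frac{2 \sqrt{6} \sqrt{\pi}}{e^{\frac{25}{6}}}$

Define $I(b) = \int_{-\infty}^{\infty} 6 e^{- \frac{3 t^{2}}{2}} \cos{\left(b t \right)} \, dt$.

Differentiating under the integral sign,
$$I'(b) = \int_{-\infty}^{\infty} - 6 t e^{- \frac{3 t^{2}}{2}} \sin{\left(b t \right)} \, dt.$$

Integrate $\int_{-\infty}^{\infty} t \sin(b t)\, e^{- \frac{3 t^{2}}{2}}\, dt$ by parts with $u = \sin(b t)$ and $dv = t\, e^{- \frac{3 t^{2}}{2}}\, dt$, giving $v = - \frac{e^{- \frac{3 t^{2}}{2}}}{3}$. The boundary term vanishes and
$$\int_{-\infty}^{\infty} t \sin(b t)\, e^{- \frac{3 t^{2}}{2}}\, dt = \frac{b}{3} \int_{-\infty}^{\infty} \cos(b t)\, e^{- \frac{3 t^{2}}{2}}\, dt,$$
so $I'(b) = - \frac{b}{3}\, I(b)$.

This is a separable first-order ODE; solving with the initial condition $I(0) = \int_{-\infty}^{\infty} 6 e^{- \frac{3 t^{2}}{2}}\,dt = 2 \sqrt{6} \sqrt{\pi}$ gives
$$I(b) = 2 \sqrt{6} \sqrt{\pi} e^{- \frac{b^{2}}{6}}.$$

Setting $b = 5$:
$$I = \frac{2 \sqrt{6} \sqrt{\pi}}{e^{\frac{25}{6}}}.$$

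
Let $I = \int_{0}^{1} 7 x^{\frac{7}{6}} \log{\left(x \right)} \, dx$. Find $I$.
$- \frac{252}{169}$

Consider the simpler parametrised integral
$$J(a) = \int_{0}^{1} 7 x^{a} \, dx = \frac{7}{a + 1}.$$

Differentiating under the integral sign brings down a factor of $\ln x$:
$$\frac{dJ}{da} = \int_{0}^{1} 7 x^{a} \log{\left(x \right)} \, dx = - \frac{7}{\left(a + 1\right)^{2}}.$$

The integral on the left is $I$, so $I = - \frac{7}{\left(a + 1\right)^{2}}$.

Setting $a = \frac{7}{6}$:
$$I = - \frac{252}{169}.$$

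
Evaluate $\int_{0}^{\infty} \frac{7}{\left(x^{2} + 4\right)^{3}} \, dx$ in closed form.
$\frac{21 \pi}{512}$

Begin with the known result
$$J(a) = \int_{0}^{\infty} \frac{7}{a^{2} + x^{2}} \, dx = \frac{7 \pi}{2 a}.$$

Differentiating under the integral sign with respect to $a$,
$$\frac{dJ}{da} = \int_{0}^{\infty} - \frac{14 a}{\left(a^{2} + x^{2}\right)^{2}} \, dx = - \frac{7 \pi}{2 a^{2}},$$
so $\int_{0}^{\infty} \frac{7}{\left(a^{2} + x^{2}\right)^{2}} \, dx = \frac{7 \pi}{4 a^{3}}$.

Repeating — each differentiation of $1/(x^2+a^2)^j$ produces $-2ja/(x^2+a^2)^{j+1}$ — and dividing through by $-2ja$ at each step yields, after $2$ differentiations in total,
$$\int_{0}^{\infty} \frac{7}{\left(a^{2} + x^{2}\right)^{3}} \, dx = \frac{21 \pi}{16 a^{5}}.$$

Setting $a = 2$:
$$I = \frac{21 \pi}{512}.$$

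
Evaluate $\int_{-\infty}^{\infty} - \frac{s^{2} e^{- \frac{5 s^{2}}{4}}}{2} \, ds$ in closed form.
$- \frac{2 \sqrt{5} \sqrt{\pi}}{25}$

Begin with the known integral
$$J(a) = \int_{-\infty}^{\infty} - \frac{e^{- a s^{2}}}{2} \, ds = - \frac{\sqrt{\pi}}{2 \sqrt{a}}.$$

Differentiating under the integral sign brings down a factor of $(-s^2)$:
$$\frac{dJ}{da} = \int_{-\infty}^{\infty} \frac{s^{2} e^{- a s^{2}}}{2} \, ds = \frac{\sqrt{\pi}}{4 a^{\frac{3}{2}}}.$$

The integral on the left is $-I$, so $I = - \frac{\sqrt{\pi}}{4 a^{\frac{3}{2}}}$.

Setting $a = \frac{5}{4}$:
$$I = - \frac{2 \sqrt{5} \sqrt{\pi}}{25}.$$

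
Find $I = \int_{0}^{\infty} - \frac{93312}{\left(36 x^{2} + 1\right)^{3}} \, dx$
$- 2916 \pi$

Start from the standard arctangent integral
$$J(a) = \int_{0}^{\infty} - \frac{2}{a^{2} + x^{2}} \, dx = - \frac{\pi}{a}.$$

Differentiating under the integral sign with respect to $a$,
$$\frac{dJ}{da} = \int_{0}^{\infty} \frac{4 a}{\left(a^{2} + x^{2}\right)^{2}} \, dx = \frac{\pi}{a^{2}},$$
so $\int_{0}^{\infty} - \frac{2}{\left(a^{2} + x^{2}\right)^{2}} \, dx = - \frac{\pi}{2 a^{3}}$.

Repeating — each differentiation of $1/(x^2+a^2)^j$ produces $-2ja/(x^2+a^2)^{j+1}$ — and dividing through by $-2ja$ at each step yields, after $2$ differentiations in total,
$$\int_{0}^{\infty} - \frac{2}{\left(a^{2} + x^{2}\right)^{3}} \, dx = - \frac{3 \pi}{8 a^{5}}.$$

Setting $a = \frac{1}{6}$:
$$I = - 2916 \pi.$$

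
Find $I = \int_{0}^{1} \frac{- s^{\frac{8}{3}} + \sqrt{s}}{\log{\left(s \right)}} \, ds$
$\log{\left(\frac{9}{22} \right)}$

Introduce a parameter $a$ in the exponent: let $I(a) = \int_{0}^{1} \frac{- s^{\frac{8}{3}} + s^{a}}{\log{\left(s \right)}} \, ds$.

Since $\dfrac{\partial}{\partial a}\,s^{a} = s^{a} \ln s$, the $\ln s$ in the denominator cancels and
$$\frac{dI}{da} = \int_{0}^{1} s^{a} \, ds = \left[\frac{s^{a+1}}{a+1}\right]_0^1 = \frac{1}{a + 1}.$$

Integrating with respect to $a$ gives $I(a) = \log{\left(\frac{3 a}{11} + \frac{3}{11} \right)} + C$.

At $a = \frac{8}{3}$ the integrand is identically $0$, so $I(\frac{8}{3}) = 0$. The closed form gives $0$, hence $C = 0$.

Setting $a = \frac{1}{2}$:
$$I = \log{\left(\frac{9}{22} \right)}.$$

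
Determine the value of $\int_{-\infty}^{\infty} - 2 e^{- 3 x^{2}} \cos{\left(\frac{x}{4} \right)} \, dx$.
$- \frac{2 \sqrt{3} \sqrt{\pi}}{3 e^{\frac{1}{192}}}$

Define $I(b) = \int_{-\infty}^{\infty} - 2 e^{- 3 x^{2}} \cos{\left(b x \right)} \, dx$.

Differentiating under the integral sign,
$$I'(b) = \int_{-\infty}^{\infty} 2 x e^{- 3 x^{2}} \sin{\left(b x \right)} \, dx.$$

Integrate $\int_{-\infty}^{\infty} x \sin(b x)\, e^{- 3 x^{2}}\, dx$ by parts with $u = \sin(b x)$ and $dv = x\, e^{- 3 x^{2}}\, dx$, giving $v = - \frac{e^{- 3 x^{2}}}{6}$. The boundary term vanishes and
$$\int_{-\infty}^{\infty} x \sin(b x)\, e^{- 3 x^{2}}\, dx = \frac{b}{6} \int_{-\infty}^{\infty} \cos(b x)\, e^{- 3 x^{2}}\, dx,$$
so $I'(b) = - \frac{b}{6}\, I(b)$.

This is a separable first-order ODE; solving with the initial condition $I(0) = \int_{-\infty}^{\infty} - 2 e^{- 3 x^{2}}\,dx = - \frac{2 \sqrt{3} \sqrt{\pi}}{3}$ gives
$$I(b) = - \frac{2 \sqrt{3} \sqrt{\pi} e^{- \frac{b^{2}}{12}}}{3}.$$

Setting $b = \frac{1}{4}$:
$$I = - \frac{2 \sqrt{3} \sqrt{\pi}}{3 e^{\frac{1}{192}}}.$$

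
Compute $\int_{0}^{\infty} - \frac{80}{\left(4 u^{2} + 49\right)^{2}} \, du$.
$- \frac{10 \pi}{343}$

Start from the standard arctangent integral
$$J(a) = \int_{0}^{\infty} - \frac{5}{a^{2} + u^{2}} \, du = - \frac{5 \pi}{2 a}.$$

Differentiating under the integral sign with respect to $a$,
$$\frac{dJ}{da} = \int_{0}^{\infty} \frac{10 a}{\left(a^{2} + u^{2}\right)^{2}} \, du = \frac{5 \pi}{2 a^{2}},$$
so $\int_{0}^{\infty} - \frac{5}{\left(a^{2} + u^{2}\right)^{2}} \, du = - \frac{5 \pi}{4 a^{3}}$.

Setting $a = \frac{7}{2}$:
$$I = - \frac{10 \pi}{343}.$$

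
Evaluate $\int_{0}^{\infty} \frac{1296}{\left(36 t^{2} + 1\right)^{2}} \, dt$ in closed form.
$54 \pi$

Recall the elementary integral
$$J(a) = \int_{0}^{\infty} \frac{1}{a^{2} + t^{2}} \, dt = \frac{\pi}{2 a}.$$

Differentiating under the integral sign with respect to $a$,
$$\frac{dJ}{da} = \int_{0}^{\infty} - \frac{2 a}{\left(a^{2} + t^{2}\right)^{2}} \, dt = - \frac{\pi}{2 a^{2}},$$
so $\int_{0}^{\infty} \frac{1}{\left(a^{2} + t^{2}\right)^{2}} \, dt = \frac{\pi}{4 a^{3}}$.

Setting $a = \frac{1}{6}$:
$$I = 54 \pi.$$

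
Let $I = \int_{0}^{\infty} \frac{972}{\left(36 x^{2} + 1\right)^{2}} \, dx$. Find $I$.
$\frac{81 \pi}{2}$

Recall the elementary integral
$$J(a) = \int_{0}^{\infty} \frac{3}{4 \left(a^{2} + x^{2}\right)} \, dx = \frac{3 \pi}{8 a}.$$

Differentiating under the integral sign with respect to $a$,
$$\frac{dJ}{da} = \int_{0}^{\infty} - \frac{3 a}{2 \left(a^{2} + x^{2}\right)^{2}} \, dx = - \frac{3 \pi}{8 a^{2}},$$
so $\int_{0}^{\infty} \frac{3}{4 \left(a^{2} + x^{2}\right)^{2}} \, dx = \frac{3 \pi}{16 a^{3}}$.

Setting $a = \frac{1}{6}$:
$$I = \frac{81 \pi}{2}.$$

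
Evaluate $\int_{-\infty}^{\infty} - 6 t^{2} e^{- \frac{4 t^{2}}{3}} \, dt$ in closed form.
$- \frac{9 \sqrt{3} \sqrt{\pi}}{8}$

Consider the simpler parametrised integral
$$J(a) = \int_{-\infty}^{\infty} - 6 e^{- a t^{2}} \, dt = - \frac{6 \sqrt{\pi}}{\sqrt{a}}.$$

Differentiating under the integral sign brings down a factor of $(-t^2)$:
$$\frac{dJ}{da} = \int_{-\infty}^{\infty} 6 t^{2} e^{- a t^{2}} \, dt = \frac{3 \sqrt{\pi}}{a^{\frac{3}{2}}}.$$

The integral on the left is $-I$, so $I = - \frac{3 \sqrt{\pi}}{a^{\frac{3}{2}}}$.

Setting $a = \frac{4}{3}$:
$$I = - \frac{9 \sqrt{3} \sqrt{\pi}}{8}.$$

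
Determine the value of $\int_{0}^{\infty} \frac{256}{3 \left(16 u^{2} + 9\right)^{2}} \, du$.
$\frac{16 \pi}{81}$

Recall the elementary integral
$$J(a) = \int_{0}^{\infty} \frac{1}{3 \left(a^{2} + u^{2}\right)} \, du = \frac{\pi}{6 a}.$$

Differentiating under the integral sign with respect to $a$,
$$\frac{dJ}{da} = \int_{0}^{\infty} - \frac{2 a}{3 \left(a^{2} + u^{2}\right)^{2}} \, du = - \frac{\pi}{6 a^{2}},$$
so $\int_{0}^{\infty} \frac{1}{3 \left(a^{2} + u^{2}\right)^{2}} \, du = \frac{\pi}{12 a^{3}}$.

Setting $a = \frac{3}{4}$:
$$I = \frac{16 \pi}{81}.$$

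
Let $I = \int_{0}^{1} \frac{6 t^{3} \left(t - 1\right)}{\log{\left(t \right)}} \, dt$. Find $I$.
$\log{\left(\frac{15625}{4096} \right)}$

Consider the one-parameter family: let $I(a) = \int_{0}^{1} \frac{6 \left(t^{4} - t^{a}\right)}{\log{\left(t \right)}} \, dt$.

Since $\dfrac{\partial}{\partial a}\,t^{a} = t^{a} \ln t$, the $\ln t$ in the denominator cancels and
$$\frac{dI}{da} = \int_{0}^{1} -6 t^{a} \, dt = -6 \left[\frac{t^{a+1}}{a+1}\right]_0^1 = - \frac{6}{a + 1}.$$

Integrating with respect to $a$ gives $I(a) = \log{\left(\frac{15625}{\left(a + 1\right)^{6}} \right)} + C$.

At $a = 4$ the integrand is identically $0$, so $I(4) = 0$. The closed form gives $0$, hence $C = 0$.

Setting $a = 3$:
$$I = \log{\left(\frac{15625}{4096} \right)}.$$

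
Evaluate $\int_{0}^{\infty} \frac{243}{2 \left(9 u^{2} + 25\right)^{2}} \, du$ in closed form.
$\frac{81 \pi}{1000}$

Recall the elementary integral
$$J(a) = \int_{0}^{\infty} \frac{3}{2 \left(a^{2} + u^{2}\right)} \, du = \frac{3 \pi}{4 a}.$$

Differentiating under the integral sign with respect to $a$,
$$\frac{dJ}{da} = \int_{0}^{\infty} - \frac{3 a}{\left(a^{2} + u^{2}\right)^{2}} \, du = - \frac{3 \pi}{4 a^{2}},$$
so $\int_{0}^{\infty} \frac{3}{2 \left(a^{2} + u^{2}\right)^{2}} \, du = \frac{3 \pi}{8 a^{3}}$.

Setting $a = \frac{5}{3}$:
$$I = \frac{81 \pi}{1000}.$$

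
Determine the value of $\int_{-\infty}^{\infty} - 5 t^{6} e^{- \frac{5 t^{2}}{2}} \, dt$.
$- \frac{3 \sqrt{10} \sqrt{\pi}}{25}$

Start from the elementary integral
$$J(a) = \int_{-\infty}^{\infty} - 5 e^{- a t^{2}} \, dt = - \frac{5 \sqrt{\pi}}{\sqrt{a}}.$$

Differentiating under the integral sign brings down a factor of $(-t^2)$:
$$\frac{dJ}{da} = \int_{-\infty}^{\infty} 5 t^{2} e^{- a t^{2}} \, dt = \frac{5 \sqrt{\pi}}{2 a^{\frac{3}{2}}}.$$

Repeating $3$ times in total — each differentiation brings down another $(-t^2)$ — gives
$$\frac{d^{3}J}{da^{3}} = \int_{-\infty}^{\infty} 5 t^{6} e^{- a t^{2}} \, dt = \frac{75 \sqrt{\pi}}{8 a^{\frac{7}{2}}},$$
and the integrand here is $(-1)^{3}$ times the target integrand, so $I = (-1)^{3}\,\frac{d^{3}J}{da^{3}} = - \frac{75 \sqrt{\pi}}{8 a^{\frac{7}{2}}}$.

Setting $a = \frac{5}{2}$:
$$I = - \frac{3 \sqrt{10} \sqrt{\pi}}{25}.$$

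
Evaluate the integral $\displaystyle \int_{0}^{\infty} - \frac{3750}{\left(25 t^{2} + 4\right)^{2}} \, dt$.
$- \frac{375 \pi}{16}$

Start from the standard arctangent integral
$$J(a) = \int_{0}^{\infty} - \frac{6}{a^{2} + t^{2}} \, dt = - \frac{3 \pi}{a}.$$

Differentiating under the integral sign with respect to $a$,
$$\frac{dJ}{da} = \int_{0}^{\infty} \frac{12 a}{\left(a^{2} + t^{2}\right)^{2}} \, dt = \frac{3 \pi}{a^{2}},$$
so $\int_{0}^{\infty} - \frac{6}{\left(a^{2} + t^{2}\right)^{2}} \, dt = - \frac{3 \pi}{2 a^{3}}$.

Setting $a = \frac{2}{5}$:
$$I = - \frac{375 \pi}{16}.$$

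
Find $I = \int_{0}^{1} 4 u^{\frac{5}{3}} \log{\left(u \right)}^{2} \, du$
$\frac{27}{64}$

Begin with the known integral
$$J(a) = \int_{0}^{1} 4 u^{a} \, du = \frac{4}{a + 1}.$$

Differentiating under the integral sign brings down a factor of $\ln u$:
$$\frac{dJ}{da} = \int_{0}^{1} 4 u^{a} \log{\left(u \right)} \, du = - \frac{4}{\left(a + 1\right)^{2}}.$$

Repeating twice in total — each differentiation brings down another $\ln u$ — gives
$$\frac{d^{2}J}{da^{2}} = \int_{0}^{1} 4 u^{a} \log{\left(u \right)}^{2} \, du = \frac{8}{\left(a + 1\right)^{3}},$$
and the integrand here is exactly the target integrand, so $I = \frac{8}{\left(a + 1\right)^{3}}$.

Setting $a = \frac{5}{3}$:
$$I = \frac{27}{64}.$$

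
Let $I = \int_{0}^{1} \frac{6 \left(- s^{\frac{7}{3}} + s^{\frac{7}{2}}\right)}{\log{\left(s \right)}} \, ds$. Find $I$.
$\log{\left(\frac{387420489}{64000000} \right)}$

Consider the one-parameter family: let $I(a) = \int_{0}^{1} \frac{6 \left(- s^{\frac{7}{3}} + s^{a}\right)}{\log{\left(s \right)}} \, ds$.

Since $\dfrac{\partial}{\partial a}\,s^{a} = s^{a} \ln s$, the $\ln s$ in the denominator cancels and
$$\frac{dI}{da} = \int_{0}^{1} 6 s^{a} \, ds = 6 \left[\frac{s^{a+1}}{a+1}\right]_0^1 = \frac{6}{a + 1}.$$

Integrating with respect to $a$ gives $I(a) = \log{\left(\frac{729 \left(a + 1\right)^{6}}{1000000} \right)} + C$.

At $a = \frac{7}{3}$ the integrand is identically $0$, so $I(\frac{7}{3}) = 0$. The closed form gives $0$, hence $C = 0$.

Setting $a = \frac{7}{2}$:
$$I = \log{\left(\frac{387420489}{64000000} \right)}.$$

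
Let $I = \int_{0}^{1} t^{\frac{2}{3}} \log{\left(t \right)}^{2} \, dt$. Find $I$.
$\frac{54}{125}$

Begin with the known integral
$$J(a) = \int_{0}^{1} t^{a} \, dt = \frac{1}{a + 1}.$$

Differentiating under the integral sign brings down a factor of $\ln t$:
$$\frac{dJ}{da} = \int_{0}^{1} t^{a} \log{\left(t \right)} \, dt = - \frac{1}{\left(a + 1\right)^{2}}.$$

Repeating twice in total — each differentiation brings down another $\ln t$ — gives
$$\frac{d^{2}J}{da^{2}} = \int_{0}^{1} t^{a} \log{\left(t \right)}^{2} \, dt = \frac{2}{\left(a + 1\right)^{3}},$$
and the integrand here is exactly the target integrand, so $I = \frac{2}{\left(a + 1\right)^{3}}$.

Setting $a = \frac{2}{3}$:
$$I = \frac{54}{125}.$$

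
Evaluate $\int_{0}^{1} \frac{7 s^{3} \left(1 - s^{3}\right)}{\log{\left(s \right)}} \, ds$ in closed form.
$- \log{\left(\frac{823543}{16384} \right)}$

Consider the one-parameter family: let $I(a) = \int_{0}^{1} \frac{7 \left(s^{3} - s^{a}\right)}{\log{\left(s \right)}} \, ds$.

Since $\dfrac{\partial}{\partial a}\,s^{a} = s^{a} \ln s$, the $\ln s$ in the denominator cancels and
$$\frac{dI}{da} = \int_{0}^{1} -7 s^{a} \, ds = -7 \left[\frac{s^{a+1}}{a+1}\right]_0^1 = - \frac{7}{a + 1}.$$

Integrating with respect to $a$ gives $I(a) = - \log{\left(\frac{\left(a + 1\right)^{7}}{16384} \right)} + C$.

At $a = 3$ the integrand is identically $0$, so $I(3) = 0$. The closed form gives $0$, hence $C = 0$.

Setting $a = 6$:
$$I = - \log{\left(\frac{823543}{16384} \right)}.$$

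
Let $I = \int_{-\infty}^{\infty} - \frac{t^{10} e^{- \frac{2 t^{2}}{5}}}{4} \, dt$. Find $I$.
$- \frac{2953125 \sqrt{10} \sqrt{\pi}}{8192}$

Start from the elementary integral
$$J(a) = \int_{-\infty}^{\infty} - \frac{e^{- a t^{2}}}{4} \, dt = - \frac{\sqrt{\pi}}{4 \sqrt{a}}.$$

Differentiating under the integral sign brings down a factor of $(-t^2)$:
$$\frac{dJ}{da} = \int_{-\infty}^{\infty} \frac{t^{2} e^{- a t^{2}}}{4} \, dt = \frac{\sqrt{\pi}}{8 a^{\frac{3}{2}}}.$$

Repeating $5$ times in total — each differentiation brings down another $(-t^2)$ — gives
$$\frac{d^{5}J}{da^{5}} = \int_{-\infty}^{\infty} \frac{t^{10} e^{- a t^{2}}}{4} \, dt = \frac{945 \sqrt{\pi}}{128 a^{\frac{11}{2}}},$$
and the integrand here is $(-1)^{5}$ times the target integrand, so $I = (-1)^{5}\,\frac{d^{5}J}{da^{5}} = - \frac{945 \sqrt{\pi}}{128 a^{\frac{11}{2}}}$.

Setting $a = \frac{2}{5}$:
$$I = - \frac{2953125 \sqrt{10} \sqrt{\pi}}{8192}.$$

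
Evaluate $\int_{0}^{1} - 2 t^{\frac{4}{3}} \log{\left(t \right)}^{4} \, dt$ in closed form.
$- \frac{11664}{16807}$

Start from the elementary integral
$$J(a) = \int_{0}^{1} - 2 t^{a} \, dt = - \frac{2}{a + 1}.$$

Differentiating under the integral sign brings down a factor of $\ln t$:
$$\frac{dJ}{da} = \int_{0}^{1} - 2 t^{a} \log{\left(t \right)} \, dt = \frac{2}{\left(a + 1\right)^{2}}.$$

Repeating $4$ times in total — each differentiation brings down another $\ln t$ — gives
$$\frac{d^{4}J}{da^{4}} = \int_{0}^{1} - 2 t^{a} \log{\left(t \right)}^{4} \, dt = - \frac{48}{\left(a + 1\right)^{5}},$$
and the integrand here is exactly the target integrand, so $I = - \frac{48}{\left(a + 1\right)^{5}}$.

Setting $a = \frac{4}{3}$:
$$I = - \frac{11664}{16807}.$$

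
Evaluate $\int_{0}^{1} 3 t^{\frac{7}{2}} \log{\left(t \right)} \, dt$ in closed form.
$- \frac{4}{27}$

Start from the elementary integral
$$J(a) = \int_{0}^{1} 3 t^{a} \, dt = \frac{3}{a + 1}.$$

Differentiating under the integral sign brings down a factor of $\ln t$:
$$\frac{dJ}{da} = \int_{0}^{1} 3 t^{a} \log{\left(t \right)} \, dt = - \frac{3}{\left(a + 1\right)^{2}}.$$

The integral on the left is $I$, so $I = - \frac{3}{\left(a + 1\right)^{2}}$.

Setting $a = \frac{7}{2}$:
$$I = - \frac{4}{27}.$$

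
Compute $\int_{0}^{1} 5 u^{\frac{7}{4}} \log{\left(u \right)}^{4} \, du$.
$\frac{122880}{161051}$

Consider the simpler parametrised integral
$$J(a) = \int_{0}^{1} 5 u^{a} \, du = \frac{5}{a + 1}.$$

Differentiating under the integral sign brings down a factor of $\ln u$:
$$\frac{dJ}{da} = \int_{0}^{1} 5 u^{a} \log{\left(u \right)} \, du = - \frac{5}{\left(a + 1\right)^{2}}.$$

Repeating $4$ times in total — each differentiation brings down another $\ln u$ — gives
$$\frac{d^{4}J}{da^{4}} = \int_{0}^{1} 5 u^{a} \log{\left(u \right)}^{4} \, du = \frac{120}{\left(a + 1\right)^{5}},$$
and the integrand here is exactly the target integrand, so $I = \frac{120}{\left(a + 1\right)^{5}}$.

Setting $a = \frac{7}{4}$:
$$I = \frac{122880}{161051}.$$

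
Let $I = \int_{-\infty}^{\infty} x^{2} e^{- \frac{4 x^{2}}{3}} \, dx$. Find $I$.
$\frac{3 \sqrt{3} \sqrt{\pi}}{16}$

Consider the simpler parametrised integral
$$J(a) = \int_{-\infty}^{\infty} e^{- a x^{2}} \, dx = \frac{\sqrt{\pi}}{\sqrt{a}}.$$

Differentiating under the integral sign brings down a factor of $(-x^2)$:
$$\frac{dJ}{da} = \int_{-\infty}^{\infty} - x^{2} e^{- a x^{2}} \, dx = - \frac{\sqrt{\pi}}{2 a^{\frac{3}{2}}}.$$

The integral on the left is $-I$, so $I = \frac{\sqrt{\pi}}{2 a^{\frac{3}{2}}}$.

Setting $a = \frac{4}{3}$:
$$I = \frac{3 \sqrt{3} \sqrt{\pi}}{16}.$$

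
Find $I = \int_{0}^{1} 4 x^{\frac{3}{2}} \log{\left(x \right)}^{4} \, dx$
$\frac{3072}{3125}$

Begin with the known integral
$$J(a) = \int_{0}^{1} 4 x^{a} \, dx = \frac{4}{a + 1}.$$

Differentiating under the integral sign brings down a factor of $\ln x$:
$$\frac{dJ}{da} = \int_{0}^{1} 4 x^{a} \log{\left(x \right)} \, dx = - \frac{4}{\left(a + 1\right)^{2}}.$$

Repeating $4$ times in total — each differentiation brings down another $\ln x$ — gives
$$\frac{d^{4}J}{da^{4}} = \int_{0}^{1} 4 x^{a} \log{\left(x \right)}^{4} \, dx = \frac{96}{\left(a + 1\right)^{5}},$$
and the integrand here is exactly the target integrand, so $I = \frac{96}{\left(a + 1\right)^{5}}$.

Setting $a = \frac{3}{2}$:
$$I = \frac{3072}{3125}.$$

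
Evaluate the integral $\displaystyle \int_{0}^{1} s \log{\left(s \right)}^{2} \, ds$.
$\frac{1}{4}$

Begin with the known integral
$$J(a) = \int_{0}^{1} s^{a} \, ds = \frac{1}{a + 1}.$$

Differentiating under the integral sign brings down a factor of $\ln s$:
$$\frac{dJ}{da} = \int_{0}^{1} s^{a} \log{\left(s \right)} \, ds = - \frac{1}{\left(a + 1\right)^{2}}.$$

Repeating twice in total — each differentiation brings down another $\ln s$ — gives
$$\frac{d^{2}J}{da^{2}} = \int_{0}^{1} s^{a} \log{\left(s \right)}^{2} \, ds = \frac{2}{\left(a + 1\right)^{3}},$$
and the integrand here is exactly the target integrand, so $I = \frac{2}{\left(a + 1\right)^{3}}$.

Setting $a = 1$:
$$I = \frac{1}{4}.$$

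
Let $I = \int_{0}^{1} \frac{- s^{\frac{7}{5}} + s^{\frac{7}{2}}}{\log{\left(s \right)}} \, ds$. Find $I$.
$\log{\left(\frac{15}{8} \right)}$

Replace the exponent $\frac{7}{2}$ by a parameter $a$: let $I(a) = \int_{0}^{1} \frac{- s^{\frac{7}{5}} + s^{a}}{\log{\left(s \right)}} \, ds$.

Since $\dfrac{\partial}{\partial a}\,s^{a} = s^{a} \ln s$, the $\ln s$ in the denominator cancels and
$$\frac{dI}{da} = \int_{0}^{1} s^{a} \, ds = \left[\frac{s^{a+1}}{a+1}\right]_0^1 = \frac{1}{a + 1}.$$

Integrating with respect to $a$ gives $I(a) = \log{\left(\frac{5 a}{12} + \frac{5}{12} \right)} + C$.

At $a = \frac{7}{5}$ the integrand is identically $0$, so $I(\frac{7}{5}) = 0$. The closed form gives $0$, hence $C = 0$.

Setting $a = \frac{7}{2}$:
$$I = \log{\left(\frac{15}{8} \right)}.$$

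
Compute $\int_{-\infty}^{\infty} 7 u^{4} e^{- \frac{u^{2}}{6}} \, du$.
$189 \sqrt{6} \sqrt{\pi}$

Begin with the known integral
$$J(a) = \int_{-\infty}^{\infty} 7 e^{- a u^{2}} \, du = \frac{7 \sqrt{\pi}}{\sqrt{a}}.$$

Differentiating under the integral sign brings down a factor of $(-u^2)$:
$$\frac{dJ}{da} = \int_{-\infty}^{\infty} - 7 u^{2} e^{- a u^{2}} \, du = - \frac{7 \sqrt{\pi}}{2 a^{\frac{3}{2}}}.$$

Repeating twice in total — each differentiation brings down another $(-u^2)$ — gives
$$\frac{d^{2}J}{da^{2}} = \int_{-\infty}^{\infty} 7 u^{4} e^{- a u^{2}} \, du = \frac{21 \sqrt{\pi}}{4 a^{\frac{5}{2}}},$$
and the integrand here is exactly the target integrand, so $I = \frac{21 \sqrt{\pi}}{4 a^{\frac{5}{2}}}$.

Setting $a = \frac{1}{6}$:
$$I = 189 \sqrt{6} \sqrt{\pi}.$$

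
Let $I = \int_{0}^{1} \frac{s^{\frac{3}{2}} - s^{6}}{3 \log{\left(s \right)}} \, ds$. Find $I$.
$- \frac{\log{\left(14 \right)}}{3} + \frac{\log{\left(5 \right)}}{3}$

Replace the exponent $\frac{3}{2}$ by a parameter $a$: let $I(a) = \int_{0}^{1} \frac{- s^{6} + s^{a}}{3 \log{\left(s \right)}} \, ds$.

Since $\dfrac{\partial}{\partial a}\,s^{a} = s^{a} \ln s$, the $\ln s$ in the denominator cancels and
$$\frac{dI}{da} = \int_{0}^{1} \frac{1}{3} s^{a} \, ds = \frac{1}{3} \left[\frac{s^{a+1}}{a+1}\right]_0^1 = \frac{1}{3 \left(a + 1\right)}.$$

Integrating with respect to $a$ gives $I(a) = \frac{\log{\left(a + 1 \right)}}{3} - \frac{\log{\left(7 \right)}}{3} + C$.

At $a = 6$ the integrand is identically $0$, so $I(6) = 0$. The closed form gives $0$, hence $C = 0$.

Setting $a = \frac{3}{2}$:
$$I = - \frac{\log{\left(14 \right)}}{3} + \frac{\log{\left(5 \right)}}{3}.$$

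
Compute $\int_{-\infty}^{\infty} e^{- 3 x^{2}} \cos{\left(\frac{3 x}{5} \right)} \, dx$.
$\frac{\sqrt{3} \sqrt{\pi}}{3 e^{\frac{3}{100}}}$

Define $I(b) = \int_{-\infty}^{\infty} e^{- 3 x^{2}} \cos{\left(b x \right)} \, dx$.

Differentiating under the integral sign,
$$I'(b) = \int_{-\infty}^{\infty} - x e^{- 3 x^{2}} \sin{\left(b x \right)} \, dx.$$

Integrate $\int_{-\infty}^{\infty} x \sin(b x)\, e^{- 3 x^{2}}\, dx$ by parts with $u = \sin(b x)$ and $dv = x\, e^{- 3 x^{2}}\, dx$, giving $v = - \frac{e^{- 3 x^{2}}}{6}$. The boundary term vanishes and
$$\int_{-\infty}^{\infty} x \sin(b x)\, e^{- 3 x^{2}}\, dx = \frac{b}{6} \int_{-\infty}^{\infty} \cos(b x)\, e^{- 3 x^{2}}\, dx,$$
so $I'(b) = - \frac{b}{6}\, I(b)$.

This is a separable first-order ODE; solving with the initial condition $I(0) = \int_{-\infty}^{\infty} e^{- 3 x^{2}}\,dx = \frac{\sqrt{3} \sqrt{\pi}}{3}$ gives
$$I(b) = \frac{\sqrt{3} \sqrt{\pi} e^{- \frac{b^{2}}{12}}}{3}.$$

Setting $b = \frac{3}{5}$:
$$I = \frac{\sqrt{3} \sqrt{\pi}}{3 e^{\frac{3}{100}}}.$$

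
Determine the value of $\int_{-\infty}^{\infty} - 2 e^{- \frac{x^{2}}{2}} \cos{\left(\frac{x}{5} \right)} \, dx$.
$- \frac{2 \sqrt{2} \sqrt{\pi}}{e^{\frac{1}{50}}}$

Define $I(b) = \int_{-\infty}^{\infty} - 2 e^{- \frac{x^{2}}{2}} \cos{\left(b x \right)} \, dx$.

Differentiating under the integral sign,
$$I'(b) = \int_{-\infty}^{\infty} 2 x e^{- \frac{x^{2}}{2}} \sin{\left(b x \right)} \, dx.$$

Integrate $\int_{-\infty}^{\infty} x \sin(b x)\, e^{- \frac{x^{2}}{2}}\, dx$ by parts with $u = \sin(b x)$ and $dv = x\, e^{- \frac{x^{2}}{2}}\, dx$, giving $v = - e^{- \frac{x^{2}}{2}}$. The boundary term vanishes and
$$\int_{-\infty}^{\infty} x \sin(b x)\, e^{- \frac{x^{2}}{2}}\, dx = b \int_{-\infty}^{\infty} \cos(b x)\, e^{- \frac{x^{2}}{2}}\, dx,$$
so $I'(b) = - b\, I(b)$.

This is a separable first-order ODE; solving with the initial condition $I(0) = \int_{-\infty}^{\infty} - 2 e^{- \frac{x^{2}}{2}}\,dx = - 2 \sqrt{2} \sqrt{\pi}$ gives
$$I(b) = - 2 \sqrt{2} \sqrt{\pi} e^{- \frac{b^{2}}{2}}.$$

Setting $b = \frac{1}{5}$:
$$I = - \frac{2 \sqrt{2} \sqrt{\pi}}{e^{\frac{1}{50}}}.$$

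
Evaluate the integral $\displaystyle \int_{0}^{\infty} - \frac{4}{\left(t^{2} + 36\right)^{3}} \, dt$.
$- \frac{\pi}{10368}$

Recall the elementary integral
$$J(a) = \int_{0}^{\infty} - \frac{4}{a^{2} + t^{2}} \, dt = - \frac{2 \pi}{a}.$$

Differentiating under the integral sign with respect to $a$,
$$\frac{dJ}{da} = \int_{0}^{\infty} \frac{8 a}{\left(a^{2} + t^{2}\right)^{2}} \, dt = \frac{2 \pi}{a^{2}},$$
so $\int_{0}^{\infty} - \frac{4}{\left(a^{2} + t^{2}\right)^{2}} \, dt = - \frac{\pi}{a^{3}}$.

Repeating — each differentiation of $1/(t^2+a^2)^j$ produces $-2ja/(t^2+a^2)^{j+1}$ — and dividing through by $-2ja$ at each step yields, after $2$ differentiations in total,
$$\int_{0}^{\infty} - \frac{4}{\left(a^{2} + t^{2}\right)^{3}} \, dt = - \frac{3 \pi}{4 a^{5}}.$$

Setting $a = 6$:
$$I = - \frac{\pi}{10368}.$$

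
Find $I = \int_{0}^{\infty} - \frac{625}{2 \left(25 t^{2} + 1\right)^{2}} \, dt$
$- \frac{125 \pi}{8}$

Recall the elementary integral
$$J(a) = \int_{0}^{\infty} - \frac{1}{2 \left(a^{2} + t^{2}\right)} \, dt = - \frac{\pi}{4 a}.$$

Differentiating under the integral sign with respect to $a$,
$$\frac{dJ}{da} = \int_{0}^{\infty} \frac{a}{\left(a^{2} + t^{2}\right)^{2}} \, dt = \frac{\pi}{4 a^{2}},$$
so $\int_{0}^{\infty} - \frac{1}{2 \left(a^{2} + t^{2}\right)^{2}} \, dt = - \frac{\pi}{8 a^{3}}$.

Setting $a = \frac{1}{5}$:
$$I = - \frac{125 \pi}{8}.$$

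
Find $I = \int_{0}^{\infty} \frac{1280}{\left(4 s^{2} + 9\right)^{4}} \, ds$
$\frac{100 \pi}{2187}$

Start from the standard arctangent integral
$$J(a) = \int_{0}^{\infty} \frac{5}{a^{2} + s^{2}} \, ds = \frac{5 \pi}{2 a}.$$

Differentiating under the integral sign with respect to $a$,
$$\frac{dJ}{da} = \int_{0}^{\infty} - \frac{10 a}{\left(a^{2} + s^{2}\right)^{2}} \, ds = - \frac{5 \pi}{2 a^{2}},$$
so $\int_{0}^{\infty} \frac{5}{\left(a^{2} + s^{2}\right)^{2}} \, ds = \frac{5 \pi}{4 a^{3}}$.

Repeating — each differentiation of $1/(s^2+a^2)^j$ produces $-2ja/(s^2+a^2)^{j+1}$ — and dividing through by $-2ja$ at each step yields, after $3$ differentiations in total,
$$\int_{0}^{\infty} \frac{5}{\left(a^{2} + s^{2}\right)^{4}} \, ds = \frac{25 \pi}{32 a^{7}}.$$

Setting $a = \frac{3}{2}$:
$$I = \frac{100 \pi}{2187}.$$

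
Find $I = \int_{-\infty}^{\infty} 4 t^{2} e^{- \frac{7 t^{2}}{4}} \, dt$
$\frac{16 \sqrt{7} \sqrt{\pi}}{49}$

Consider the simpler parametrised integral
$$J(a) = \int_{-\infty}^{\infty} 4 e^{- a t^{2}} \, dt = \frac{4 \sqrt{\pi}}{\sqrt{a}}.$$

Differentiating under the integral sign brings down a factor of $(-t^2)$:
$$\frac{dJ}{da} = \int_{-\infty}^{\infty} - 4 t^{2} e^{- a t^{2}} \, dt = - \frac{2 \sqrt{\pi}}{a^{\frac{3}{2}}}.$$

The integral on the left is $-I$, so $I = \frac{2 \sqrt{\pi}}{a^{\frac{3}{2}}}$.

Setting $a = \frac{7}{4}$:
$$I = \frac{16 \sqrt{7} \sqrt{\pi}}{49}.$$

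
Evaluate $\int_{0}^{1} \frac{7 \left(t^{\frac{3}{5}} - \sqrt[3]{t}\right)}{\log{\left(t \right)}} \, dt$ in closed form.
$- \log{\left(\frac{78125}{279936} \right)}$

Replace the exponent $\frac{1}{3}$ by a parameter $a$: let $I(a) = \int_{0}^{1} \frac{7 \left(t^{\frac{3}{5}} - t^{a}\right)}{\log{\left(t \right)}} \, dt$.

Since $\dfrac{\partial}{\partial a}\,t^{a} = t^{a} \ln t$, the $\ln t$ in the denominator cancels and
$$\frac{dI}{da} = \int_{0}^{1} -7 t^{a} \, dt = -7 \left[\frac{t^{a+1}}{a+1}\right]_0^1 = - \frac{7}{a + 1}.$$

Integrating with respect to $a$ gives $I(a) = - \log{\left(\frac{78125 \left(a + 1\right)^{7}}{2097152} \right)} + C$.

At $a = \frac{3}{5}$ the integrand is identically $0$, so $I(\frac{3}{5}) = 0$. The closed form gives $0$, hence $C = 0$.

Setting $a = \frac{1}{3}$:
$$I = - \log{\left(\frac{78125}{279936} \right)}.$$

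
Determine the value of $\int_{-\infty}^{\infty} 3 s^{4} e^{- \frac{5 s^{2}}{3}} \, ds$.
$\frac{81 \sqrt{15} \sqrt{\pi}}{500}$

Start from the elementary integral
$$J(a) = \int_{-\infty}^{\infty} 3 e^{- a s^{2}} \, ds = \frac{3 \sqrt{\pi}}{\sqrt{a}}.$$

Differentiating under the integral sign brings down a factor of $(-s^2)$:
$$\frac{dJ}{da} = \int_{-\infty}^{\infty} - 3 s^{2} e^{- a s^{2}} \, ds = - \frac{3 \sqrt{\pi}}{2 a^{\frac{3}{2}}}.$$

Repeating twice in total — each differentiation brings down another $(-s^2)$ — gives
$$\frac{d^{2}J}{da^{2}} = \int_{-\infty}^{\infty} 3 s^{4} e^{- a s^{2}} \, ds = \frac{9 \sqrt{\pi}}{4 a^{\frac{5}{2}}},$$
and the integrand here is exactly the target integrand, so $I = \frac{9 \sqrt{\pi}}{4 a^{\frac{5}{2}}}$.

Setting $a = \frac{5}{3}$:
$$I = \frac{81 \sqrt{15} \sqrt{\pi}}{500}.$$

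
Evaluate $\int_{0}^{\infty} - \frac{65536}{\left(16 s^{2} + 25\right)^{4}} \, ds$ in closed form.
$- \frac{512 \pi}{15625}$

Begin with the known result
$$J(a) = \int_{0}^{\infty} - \frac{1}{a^{2} + s^{2}} \, ds = - \frac{\pi}{2 a}.$$

Differentiating under the integral sign with respect to $a$,
$$\frac{dJ}{da} = \int_{0}^{\infty} \frac{2 a}{\left(a^{2} + s^{2}\right)^{2}} \, ds = \frac{\pi}{2 a^{2}},$$
so $\int_{0}^{\infty} - \frac{1}{\left(a^{2} + s^{2}\right)^{2}} \, ds = - \frac{\pi}{4 a^{3}}$.

Repeating — each differentiation of $1/(s^2+a^2)^j$ produces $-2ja/(s^2+a^2)^{j+1}$ — and dividing through by $-2ja$ at each step yields, after $3$ differentiations in total,
$$\int_{0}^{\infty} - \frac{1}{\left(a^{2} + s^{2}\right)^{4}} \, ds = - \frac{5 \pi}{32 a^{7}}.$$

Setting $a = \frac{5}{4}$:
$$I = - \frac{512 \pi}{15625}.$$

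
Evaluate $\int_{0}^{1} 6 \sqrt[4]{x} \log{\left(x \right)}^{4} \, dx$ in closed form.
$\frac{147456}{3125}$

Consider the simpler parametrised integral
$$J(a) = \int_{0}^{1} 6 x^{a} \, dx = \frac{6}{a + 1}.$$

Differentiating under the integral sign brings down a factor of $\ln x$:
$$\frac{dJ}{da} = \int_{0}^{1} 6 x^{a} \log{\left(x \right)} \, dx = - \frac{6}{\left(a + 1\right)^{2}}.$$

Repeating $4$ times in total — each differentiation brings down another $\ln x$ — gives
$$\frac{d^{4}J}{da^{4}} = \int_{0}^{1} 6 x^{a} \log{\left(x \right)}^{4} \, dx = \frac{144}{\left(a + 1\right)^{5}},$$
and the integrand here is exactly the target integrand, so $I = \frac{144}{\left(a + 1\right)^{5}}$.

Setting $a = \frac{1}{4}$:
$$I = \frac{147456}{3125}.$$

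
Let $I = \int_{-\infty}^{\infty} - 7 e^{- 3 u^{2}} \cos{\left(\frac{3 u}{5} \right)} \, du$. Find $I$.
$- \frac{7 \sqrt{3} \sqrt{\pi}}{3 e^{\frac{3}{100}}}$

Let $b$ denote the cosine frequency and define $I(b) = \int_{-\infty}^{\infty} - 7 e^{- 3 u^{2}} \cos{\left(b u \right)} \, du$.

Differentiating under the integral sign,
$$I'(b) = \int_{-\infty}^{\infty} 7 u e^{- 3 u^{2}} \sin{\left(b u \right)} \, du.$$

Integrate $\int_{-\infty}^{\infty} u \sin(b u)\, e^{- 3 u^{2}}\, du$ by parts with $w = \sin(b u)$ and $dv = u\, e^{- 3 u^{2}}\, du$, giving $v = - \frac{e^{- 3 u^{2}}}{6}$. The boundary term vanishes and
$$\int_{-\infty}^{\infty} u \sin(b u)\, e^{- 3 u^{2}}\, du = \frac{b}{6} \int_{-\infty}^{\infty} \cos(b u)\, e^{- 3 u^{2}}\, du,$$
so $I'(b) = - \frac{b}{6}\, I(b)$.

This is a separable first-order ODE; solving with the initial condition $I(0) = \int_{-\infty}^{\infty} - 7 e^{- 3 u^{2}}\,du = - \frac{7 \sqrt{3} \sqrt{\pi}}{3}$ gives
$$I(b) = - \frac{7 \sqrt{3} \sqrt{\pi} e^{- \frac{b^{2}}{12}}}{3}.$$

Setting $b = \frac{3}{5}$:
$$I = - \frac{7 \sqrt{3} \sqrt{\pi}}{3 e^{\frac{3}{100}}}.$$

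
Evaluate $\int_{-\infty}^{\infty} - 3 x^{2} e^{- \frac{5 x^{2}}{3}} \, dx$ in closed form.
$- \frac{9 \sqrt{15} \sqrt{\pi}}{50}$

Begin with the known integral
$$J(a) = \int_{-\infty}^{\infty} - 3 e^{- a x^{2}} \, dx = - \frac{3 \sqrt{\pi}}{\sqrt{a}}.$$

Differentiating under the integral sign brings down a factor of $(-x^2)$:
$$\frac{dJ}{da} = \int_{-\infty}^{\infty} 3 x^{2} e^{- a x^{2}} \, dx = \frac{3 \sqrt{\pi}}{2 a^{\frac{3}{2}}}.$$

The integral on the left is $-I$, so $I = - \frac{3 \sqrt{\pi}}{2 a^{\frac{3}{2}}}$.

Setting $a = \frac{5}{3}$:
$$I = - \frac{9 \sqrt{15} \sqrt{\pi}}{50}.$$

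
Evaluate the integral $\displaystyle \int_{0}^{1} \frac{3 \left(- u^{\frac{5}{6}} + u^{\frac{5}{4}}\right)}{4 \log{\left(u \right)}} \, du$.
$- \log{\left(\frac{66^{\frac{3}{4}}}{27} \right)}$

Introduce a parameter $a$ in the exponent: let $I(a) = \int_{0}^{1} \frac{3 \left(u^{\frac{5}{4}} - u^{a}\right)}{4 \log{\left(u \right)}} \, du$.

Since $\dfrac{\partial}{\partial a}\,u^{a} = u^{a} \ln u$, the $\ln u$ in the denominator cancels and
$$\frac{dI}{da} = \int_{0}^{1} - \frac{3}{4} u^{a} \, du = - \frac{3}{4} \left[\frac{u^{a+1}}{a+1}\right]_0^1 = - \frac{3}{4 a + 4}.$$

Integrating with respect to $a$ gives $I(a) = - \log{\left(\frac{2 \sqrt{6} \left(a + 1\right)^{\frac{3}{4}}}{9} \right)} + C$.

At $a = \frac{5}{4}$ the integrand is identically $0$, so $I(\frac{5}{4}) = 0$. The closed form gives $0$, hence $C = 0$.

Setting $a = \frac{5}{6}$:
$$I = - \log{\left(\frac{66^{\frac{3}{4}}}{27} \right)}.$$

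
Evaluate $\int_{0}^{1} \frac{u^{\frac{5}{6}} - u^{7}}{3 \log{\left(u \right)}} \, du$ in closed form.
$- \log{\left(2 \right)} - \frac{\log{\left(6 \right)}}{3} + \frac{\log{\left(11 \right)}}{3}$

Introduce a parameter $a$ in the exponent: let $I(a) = \int_{0}^{1} \frac{- u^{7} + u^{a}}{3 \log{\left(u \right)}} \, du$.

Since $\dfrac{\partial}{\partial a}\,u^{a} = u^{a} \ln u$, the $\ln u$ in the denominator cancels and
$$\frac{dI}{da} = \int_{0}^{1} \frac{1}{3} u^{a} \, du = \frac{1}{3} \left[\frac{u^{a+1}}{a+1}\right]_0^1 = \frac{1}{3 \left(a + 1\right)}.$$

Integrating with respect to $a$ gives $I(a) = \frac{\log{\left(a + 1 \right)}}{3} - \log{\left(2 \right)} + C$.

At $a = 7$ the integrand is identically $0$, so $I(7) = 0$. The closed form gives $0$, hence $C = 0$.

Setting $a = \frac{5}{6}$:
$$I = - \log{\left(2 \right)} - \frac{\log{\left(6 \right)}}{3} + \frac{\log{\left(11 \right)}}{3}.$$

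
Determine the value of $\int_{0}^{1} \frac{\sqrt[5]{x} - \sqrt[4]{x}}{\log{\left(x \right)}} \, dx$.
$\log{\left(\frac{24}{25} \right)}$

Replace the exponent $\frac{1}{5}$ by a parameter $a$: let $I(a) = \int_{0}^{1} \frac{- \sqrt[4]{x} + x^{a}}{\log{\left(x \right)}} \, dx$.

Since $\dfrac{\partial}{\partial a}\,x^{a} = x^{a} \ln x$, the $\ln x$ in the denominator cancels and
$$\frac{dI}{da} = \int_{0}^{1} x^{a} \, dx = \left[\frac{x^{a+1}}{a+1}\right]_0^1 = \frac{1}{a + 1}.$$

Integrating with respect to $a$ gives $I(a) = \log{\left(\frac{4 a}{5} + \frac{4}{5} \right)} + C$.

At $a = \frac{1}{4}$ the integrand is identically $0$, so $I(\frac{1}{4}) = 0$. The closed form gives $0$, hence $C = 0$.

Setting $a = \frac{1}{5}$:
$$I = \log{\left(\frac{24}{25} \right)}.$$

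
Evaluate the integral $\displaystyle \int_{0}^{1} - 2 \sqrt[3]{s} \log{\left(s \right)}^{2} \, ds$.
$- \frac{27}{16}$

Consider the simpler parametrised integral
$$J(a) = \int_{0}^{1} - 2 s^{a} \, ds = - \frac{2}{a + 1}.$$

Differentiating under the integral sign brings down a factor of $\ln s$:
$$\frac{dJ}{da} = \int_{0}^{1} - 2 s^{a} \log{\left(s \right)} \, ds = \frac{2}{\left(a + 1\right)^{2}}.$$

Repeating twice in total — each differentiation brings down another $\ln s$ — gives
$$\frac{d^{2}J}{da^{2}} = \int_{0}^{1} - 2 s^{a} \log{\left(s \right)}^{2} \, ds = - \frac{4}{\left(a + 1\right)^{3}},$$
and the integrand here is exactly the target integrand, so $I = - \frac{4}{\left(a + 1\right)^{3}}$.

Setting $a = \frac{1}{3}$:
$$I = - \frac{27}{16}.$$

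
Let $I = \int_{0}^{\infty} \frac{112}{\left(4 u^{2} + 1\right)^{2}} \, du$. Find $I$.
$14 \pi$

Start from the standard arctangent integral
$$J(a) = \int_{0}^{\infty} \frac{7}{a^{2} + u^{2}} \, du = \frac{7 \pi}{2 a}.$$

Differentiating under the integral sign with respect to $a$,
$$\frac{dJ}{da} = \int_{0}^{\infty} - \frac{14 a}{\left(a^{2} + u^{2}\right)^{2}} \, du = - \frac{7 \pi}{2 a^{2}},$$
so $\int_{0}^{\infty} \frac{7}{\left(a^{2} + u^{2}\right)^{2}} \, du = \frac{7 \pi}{4 a^{3}}$.

Setting $a = \frac{1}{2}$:
$$I = 14 \pi.$$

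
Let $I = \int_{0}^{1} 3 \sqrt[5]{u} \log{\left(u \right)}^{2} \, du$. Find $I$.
$\frac{125}{36}$

Consider the simpler parametrised integral
$$J(a) = \int_{0}^{1} 3 u^{a} \, du = \frac{3}{a + 1}.$$

Differentiating under the integral sign brings down a factor of $\ln u$:
$$\frac{dJ}{da} = \int_{0}^{1} 3 u^{a} \log{\left(u \right)} \, du = - \frac{3}{\left(a + 1\right)^{2}}.$$

Repeating twice in total — each differentiation brings down another $\ln u$ — gives
$$\frac{d^{2}J}{da^{2}} = \int_{0}^{1} 3 u^{a} \log{\left(u \right)}^{2} \, du = \frac{6}{\left(a + 1\right)^{3}},$$
and the integrand here is exactly the target integrand, so $I = \frac{6}{\left(a + 1\right)^{3}}$.

Setting $a = \frac{1}{5}$:
$$I = \frac{125}{36}.$$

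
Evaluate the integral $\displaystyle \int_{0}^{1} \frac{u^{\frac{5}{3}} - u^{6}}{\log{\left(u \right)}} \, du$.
$\log{\left(\frac{8}{21} \right)}$

Consider the one-parameter family: let $I(a) = \int_{0}^{1} \frac{- u^{6} + u^{a}}{\log{\left(u \right)}} \, du$.

Since $\dfrac{\partial}{\partial a}\,u^{a} = u^{a} \ln u$, the $\ln u$ in the denominator cancels and
$$\frac{dI}{da} = \int_{0}^{1} u^{a} \, du = \left[\frac{u^{a+1}}{a+1}\right]_0^1 = \frac{1}{a + 1}.$$

Integrating with respect to $a$ gives $I(a) = \log{\left(\frac{a}{7} + \frac{1}{7} \right)} + C$.

At $a = 6$ the integrand is identically $0$, so $I(6) = 0$. The closed form gives $0$, hence $C = 0$.

Setting $a = \frac{5}{3}$:
$$I = \log{\left(\frac{8}{21} \right)}.$$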